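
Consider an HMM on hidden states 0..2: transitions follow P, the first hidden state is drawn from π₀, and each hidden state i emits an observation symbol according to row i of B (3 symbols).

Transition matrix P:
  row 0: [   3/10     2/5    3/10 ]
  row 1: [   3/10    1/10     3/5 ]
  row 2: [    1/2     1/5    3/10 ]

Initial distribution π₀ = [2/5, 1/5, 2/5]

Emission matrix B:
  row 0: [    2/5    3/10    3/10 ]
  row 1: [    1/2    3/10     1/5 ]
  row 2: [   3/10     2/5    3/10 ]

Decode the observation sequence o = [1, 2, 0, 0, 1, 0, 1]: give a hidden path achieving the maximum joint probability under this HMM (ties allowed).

t=0: δ = [1.200e-01, 6.000e-02, 1.600e-01]  (obs o_0=1)
t=1: δ = [2.400e-02, 9.600e-03, 1.440e-02]  ψ = [2, 0, 2]  (obs o_1=2)
t=2: δ = [2.880e-03, 4.800e-03, 2.160e-03]  ψ = [0, 0, 0]  (obs o_2=0)
t=3: δ = [5.760e-04, 5.760e-04, 8.640e-04]  ψ = [1, 0, 1]  (obs o_3=0)
t=4: δ = [1.296e-04, 6.912e-05, 1.382e-04]  ψ = [2, 0, 1]  (obs o_4=1)
t=5: δ = [2.765e-05, 2.592e-05, 1.244e-05]  ψ = [2, 0, 1]  (obs o_5=0)
t=6: δ = [2.488e-06, 3.318e-06, 6.221e-06]  ψ = [0, 0, 1]  (obs o_6=1)
backtrack: best end state = 2; path = [2, 0, 1, 2, 0, 1, 2]

path = [2, 0, 1, 2, 0, 1, 2]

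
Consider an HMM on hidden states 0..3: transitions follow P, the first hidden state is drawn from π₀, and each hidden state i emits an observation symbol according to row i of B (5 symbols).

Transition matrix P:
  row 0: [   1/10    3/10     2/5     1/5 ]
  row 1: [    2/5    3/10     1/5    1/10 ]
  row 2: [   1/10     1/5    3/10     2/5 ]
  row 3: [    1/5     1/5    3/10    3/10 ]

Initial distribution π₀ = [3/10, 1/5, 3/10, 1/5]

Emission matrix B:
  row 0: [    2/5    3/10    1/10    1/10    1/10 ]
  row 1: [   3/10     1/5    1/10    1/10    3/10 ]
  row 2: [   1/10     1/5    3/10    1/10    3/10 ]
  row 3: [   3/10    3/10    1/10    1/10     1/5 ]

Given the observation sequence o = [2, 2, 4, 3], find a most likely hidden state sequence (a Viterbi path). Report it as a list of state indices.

t=0: δ = [3.000e-02, 2.000e-02, 9.000e-02, 2.000e-02]  (obs o_0=2)
t=1: δ = [9.000e-04, 1.800e-03, 8.100e-03, 3.600e-03]  ψ = [2, 2, 2, 2]  (obs o_1=2)
t=2: δ = [8.100e-05, 4.860e-04, 7.290e-04, 6.480e-04]  ψ = [2, 2, 2, 2]  (obs o_2=4)
t=3: δ = [1.944e-05, 1.458e-05, 2.187e-05, 2.916e-05]  ψ = [1, 1, 2, 2]  (obs o_3=3)
backtrack: best end state = 3; path = [2, 2, 2, 3]

path = [2, 2, 2, 3]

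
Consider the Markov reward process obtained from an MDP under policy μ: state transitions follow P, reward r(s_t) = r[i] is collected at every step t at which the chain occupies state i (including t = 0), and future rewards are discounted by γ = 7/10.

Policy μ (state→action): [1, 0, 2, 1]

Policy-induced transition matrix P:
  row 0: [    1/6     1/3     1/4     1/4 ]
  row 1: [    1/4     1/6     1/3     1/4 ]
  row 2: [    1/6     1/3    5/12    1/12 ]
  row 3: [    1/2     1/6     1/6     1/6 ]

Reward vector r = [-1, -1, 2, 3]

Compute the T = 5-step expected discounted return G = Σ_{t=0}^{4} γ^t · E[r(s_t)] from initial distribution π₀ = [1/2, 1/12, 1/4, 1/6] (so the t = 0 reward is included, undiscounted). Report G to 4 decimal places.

t=0: π = [0.5000, 0.0833, 0.2500, 0.1667], E[r] = 0.4167, γ^t·E[r] = 0.416667, running G = 0.416667
t=1: π = [0.2292, 0.2917, 0.2847, 0.1944], E[r] = 0.6319, γ^t·E[r] = 0.442361, running G = 0.859028
t=2: π = [0.2558, 0.2523, 0.3056, 0.1863], E[r] = 0.6620, γ^t·E[r] = 0.324398, running G = 1.183426
t=3: π = [0.2498, 0.2602, 0.3064, 0.1835], E[r] = 0.6535, γ^t·E[r] = 0.224134, running G = 1.407560
t=4: π = [0.2495, 0.2594, 0.3075, 0.1836], E[r] = 0.6569, γ^t·E[r] = 0.157726, running G = 1.565286

G = 1.5653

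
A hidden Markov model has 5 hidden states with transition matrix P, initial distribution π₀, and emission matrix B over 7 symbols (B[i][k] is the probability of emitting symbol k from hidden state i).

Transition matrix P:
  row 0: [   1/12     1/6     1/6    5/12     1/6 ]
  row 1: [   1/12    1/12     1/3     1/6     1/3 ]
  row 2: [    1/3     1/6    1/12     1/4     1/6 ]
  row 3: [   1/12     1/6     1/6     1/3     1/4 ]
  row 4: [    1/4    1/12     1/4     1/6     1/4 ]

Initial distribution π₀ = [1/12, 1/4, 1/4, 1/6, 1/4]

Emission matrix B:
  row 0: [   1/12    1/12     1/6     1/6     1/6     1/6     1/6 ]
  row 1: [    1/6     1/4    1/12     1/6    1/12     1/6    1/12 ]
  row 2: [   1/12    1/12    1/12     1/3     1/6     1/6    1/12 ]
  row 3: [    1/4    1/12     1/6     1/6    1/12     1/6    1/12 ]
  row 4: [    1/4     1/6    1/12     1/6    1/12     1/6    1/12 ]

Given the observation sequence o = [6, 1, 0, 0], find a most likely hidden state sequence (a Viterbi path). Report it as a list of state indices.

t=0: δ = [1.389e-02, 2.083e-02, 2.083e-02, 1.389e-02, 2.083e-02]  (obs o_0=6)
t=1: δ = [5.787e-04, 8.681e-04, 5.787e-04, 4.823e-04, 1.157e-03]  ψ = [2, 2, 1, 0, 1]  (obs o_1=1)
t=2: δ = [2.411e-05, 1.608e-05, 2.411e-05, 6.028e-05, 7.234e-05]  ψ = [4, 0, 1, 0, 1]  (obs o_2=0)
t=3: δ = [1.507e-06, 1.674e-06, 1.507e-06, 5.023e-06, 4.521e-06]  ψ = [4, 3, 4, 3, 4]  (obs o_3=0)
backtrack: best end state = 3; path = [2, 0, 3, 3]

path = [2, 0, 3, 3]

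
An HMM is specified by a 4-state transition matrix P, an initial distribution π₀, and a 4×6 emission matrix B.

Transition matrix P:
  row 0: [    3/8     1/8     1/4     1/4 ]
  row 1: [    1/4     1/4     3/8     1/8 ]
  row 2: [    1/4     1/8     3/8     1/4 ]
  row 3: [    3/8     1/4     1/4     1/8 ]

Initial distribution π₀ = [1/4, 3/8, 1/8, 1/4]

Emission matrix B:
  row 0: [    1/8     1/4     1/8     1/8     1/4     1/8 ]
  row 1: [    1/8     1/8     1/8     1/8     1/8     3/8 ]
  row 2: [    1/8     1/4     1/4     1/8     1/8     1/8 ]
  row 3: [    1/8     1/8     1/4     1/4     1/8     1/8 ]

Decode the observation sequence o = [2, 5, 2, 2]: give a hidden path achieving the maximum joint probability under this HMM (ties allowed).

path = [3, 1, 2, 2]

t=0: δ = [3.125e-02, 4.688e-02, 3.125e-02, 6.250e-02]  (obs o_0=2)
t=1: δ = [2.930e-03, 5.859e-03, 2.197e-03, 9.766e-04]  ψ = [3, 3, 1, 0]  (obs o_1=5)
t=2: δ = [1.831e-04, 1.831e-04, 5.493e-04, 1.831e-04]  ψ = [1, 1, 1, 0]  (obs o_2=2)
t=3: δ = [1.717e-05, 8.583e-06, 5.150e-05, 3.433e-05]  ψ = [2, 2, 2, 2]  (obs o_3=2)
backtrack: best end state = 2; path = [3, 1, 2, 2]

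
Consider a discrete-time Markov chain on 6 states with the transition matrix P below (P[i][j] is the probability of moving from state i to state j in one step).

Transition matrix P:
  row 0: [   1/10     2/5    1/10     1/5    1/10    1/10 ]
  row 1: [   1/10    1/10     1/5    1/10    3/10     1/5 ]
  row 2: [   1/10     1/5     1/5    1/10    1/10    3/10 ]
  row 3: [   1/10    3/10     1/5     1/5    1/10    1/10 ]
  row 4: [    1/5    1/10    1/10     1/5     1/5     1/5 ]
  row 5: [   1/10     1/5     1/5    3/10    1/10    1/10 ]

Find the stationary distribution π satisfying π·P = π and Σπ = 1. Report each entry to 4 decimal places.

π = [0.1157, 0.2049, 0.1728, 0.1793, 0.1566, 0.1707]

Balance equations π_j = Σ_i π_i·P[i][j]:
  π_0 = 1/10·π_0 + 1/10·π_1 + 1/10·π_2 + 1/10·π_3 + 1/5·π_4 + 1/10·π_5
  π_1 = 2/5·π_0 + 1/10·π_1 + 1/5·π_2 + 3/10·π_3 + 1/10·π_4 + 1/5·π_5
  π_2 = 1/10·π_0 + 1/5·π_1 + 1/5·π_2 + 1/5·π_3 + 1/10·π_4 + 1/5·π_5
  π_3 = 1/5·π_0 + 1/10·π_1 + 1/10·π_2 + 1/5·π_3 + 1/5·π_4 + 3/10·π_5
  π_4 = 1/10·π_0 + 3/10·π_1 + 1/10·π_2 + 1/10·π_3 + 1/5·π_4 + 1/10·π_5
  normalize: π_0 + π_1 + π_2 + π_3 + π_4 + π_5 = 1
Solving the linear system gives exactly π = [3257/28159, 5770/28159, 4865/28159, 5049/28159, 4411/28159, 4807/28159].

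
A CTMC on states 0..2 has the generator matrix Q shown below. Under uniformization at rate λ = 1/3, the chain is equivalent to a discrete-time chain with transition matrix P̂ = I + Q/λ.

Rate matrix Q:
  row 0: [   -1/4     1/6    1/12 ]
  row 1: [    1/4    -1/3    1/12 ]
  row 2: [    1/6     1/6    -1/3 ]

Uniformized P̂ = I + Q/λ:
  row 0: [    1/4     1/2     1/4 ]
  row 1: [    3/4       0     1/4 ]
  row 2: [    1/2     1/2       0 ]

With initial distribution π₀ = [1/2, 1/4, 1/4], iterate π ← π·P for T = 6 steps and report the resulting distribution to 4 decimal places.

t=0: π = [0.5000, 0.2500, 0.2500]
t=1: π = [0.4375, 0.3750, 0.1875]
t=2: π = [0.4844, 0.3125, 0.2031]
t=3: π = [0.4570, 0.3438, 0.1992]
t=4: π = [0.4717, 0.3281, 0.2002]
t=5: π = [0.4641, 0.3359, 0.2000]
t=6: π = [0.4680, 0.3320, 0.2000]

π = [0.4680, 0.3320, 0.2000]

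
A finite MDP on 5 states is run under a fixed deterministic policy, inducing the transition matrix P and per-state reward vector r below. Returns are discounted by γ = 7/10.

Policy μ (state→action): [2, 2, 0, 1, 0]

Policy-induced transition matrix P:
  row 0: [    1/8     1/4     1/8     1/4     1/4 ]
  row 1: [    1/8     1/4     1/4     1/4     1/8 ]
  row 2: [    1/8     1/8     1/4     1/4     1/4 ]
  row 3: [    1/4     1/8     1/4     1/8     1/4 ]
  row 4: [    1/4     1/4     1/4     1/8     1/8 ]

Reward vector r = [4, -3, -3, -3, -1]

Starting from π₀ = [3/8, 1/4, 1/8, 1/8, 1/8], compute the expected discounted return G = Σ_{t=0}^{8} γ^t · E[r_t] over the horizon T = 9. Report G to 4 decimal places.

t=0: π = [0.3750, 0.2500, 0.1250, 0.1250, 0.1250], E[r] = -0.1250, γ^t·E[r] = -0.125000, running G = -0.125000
t=1: π = [0.1563, 0.2188, 0.2031, 0.2188, 0.2031], E[r] = -1.5000, γ^t·E[r] = -1.050000, running G = -1.175000
t=2: π = [0.1777, 0.1973, 0.2305, 0.1973, 0.1973], E[r] = -1.3613, γ^t·E[r] = -0.667051, running G = -1.842051
t=3: π = [0.1743, 0.1965, 0.2278, 0.2007, 0.2007], E[r] = -1.3784, γ^t·E[r] = -0.472797, running G = -2.314848
t=4: π = [0.1752, 0.1964, 0.2282, 0.1998, 0.2003], E[r] = -1.3731, γ^t·E[r] = -0.329683, running G = -2.644531
t=5: π = [0.1750, 0.1965, 0.2281, 0.2000, 0.2004], E[r] = -1.3740, γ^t·E[r] = -0.230935, running G = -2.875467
t=6: π = [0.1750, 0.1965, 0.2281, 0.2000, 0.2004], E[r] = -1.3739, γ^t·E[r] = -0.161637, running G = -3.037104
t=7: π = [0.1750, 0.1965, 0.2281, 0.2000, 0.2004], E[r] = -1.3739, γ^t·E[r] = -0.113148, running G = -3.150252
t=8: π = [0.1750, 0.1965, 0.2281, 0.2000, 0.2004], E[r] = -1.3739, γ^t·E[r] = -0.079204, running G = -3.229456

G = -3.2295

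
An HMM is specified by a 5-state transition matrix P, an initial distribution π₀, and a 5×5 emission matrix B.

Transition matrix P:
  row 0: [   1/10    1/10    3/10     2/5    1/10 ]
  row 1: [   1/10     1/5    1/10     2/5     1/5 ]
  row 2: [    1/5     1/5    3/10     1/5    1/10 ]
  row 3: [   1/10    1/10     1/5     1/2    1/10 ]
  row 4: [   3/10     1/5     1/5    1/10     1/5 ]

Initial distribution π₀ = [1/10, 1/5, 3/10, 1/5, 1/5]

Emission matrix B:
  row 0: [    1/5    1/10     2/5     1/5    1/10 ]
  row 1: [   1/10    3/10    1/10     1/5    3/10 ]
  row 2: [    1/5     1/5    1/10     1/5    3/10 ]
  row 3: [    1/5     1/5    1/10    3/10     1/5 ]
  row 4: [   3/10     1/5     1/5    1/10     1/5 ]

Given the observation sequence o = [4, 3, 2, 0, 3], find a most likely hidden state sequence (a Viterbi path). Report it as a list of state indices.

t=0: δ = [1.000e-02, 6.000e-02, 9.000e-02, 4.000e-02, 4.000e-02]  (obs o_0=4)
t=1: δ = [3.600e-03, 3.600e-03, 5.400e-03, 7.200e-03, 1.200e-03]  ψ = [2, 2, 2, 1, 1]  (obs o_1=3)
t=2: δ = [4.320e-04, 1.080e-04, 1.620e-04, 3.600e-04, 1.440e-04]  ψ = [2, 2, 2, 3, 1]  (obs o_2=2)
t=3: δ = [8.640e-06, 4.320e-06, 2.592e-05, 3.600e-05, 1.296e-05]  ψ = [0, 0, 0, 3, 0]  (obs o_3=0)
t=4: δ = [1.037e-06, 1.037e-06, 1.555e-06, 5.400e-06, 3.600e-07]  ψ = [2, 2, 2, 3, 3]  (obs o_4=3)
backtrack: best end state = 3; path = [1, 3, 3, 3, 3]

path = [1, 3, 3, 3, 3]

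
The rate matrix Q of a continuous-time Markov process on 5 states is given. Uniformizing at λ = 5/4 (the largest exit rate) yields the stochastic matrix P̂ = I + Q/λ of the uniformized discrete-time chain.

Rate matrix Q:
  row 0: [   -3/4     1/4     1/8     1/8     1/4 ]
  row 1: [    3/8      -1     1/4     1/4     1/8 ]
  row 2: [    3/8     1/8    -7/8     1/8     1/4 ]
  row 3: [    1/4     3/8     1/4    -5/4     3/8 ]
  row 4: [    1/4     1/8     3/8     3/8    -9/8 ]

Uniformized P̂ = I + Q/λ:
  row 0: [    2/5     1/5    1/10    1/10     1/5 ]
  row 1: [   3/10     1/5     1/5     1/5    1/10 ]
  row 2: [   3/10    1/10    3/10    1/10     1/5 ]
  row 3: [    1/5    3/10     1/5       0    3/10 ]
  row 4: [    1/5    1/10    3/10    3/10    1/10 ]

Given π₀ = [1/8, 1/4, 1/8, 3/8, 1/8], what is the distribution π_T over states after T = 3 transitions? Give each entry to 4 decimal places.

t=0: π = [0.1250, 0.2500, 0.1250, 0.3750, 0.1250]
t=1: π = [0.2625, 0.2125, 0.2125, 0.1125, 0.2000]
t=2: π = [0.2950, 0.1700, 0.2150, 0.1500, 0.1700]
t=3: π = [0.2975, 0.1765, 0.2090, 0.1360, 0.1810]

π = [0.2975, 0.1765, 0.2090, 0.1360, 0.1810]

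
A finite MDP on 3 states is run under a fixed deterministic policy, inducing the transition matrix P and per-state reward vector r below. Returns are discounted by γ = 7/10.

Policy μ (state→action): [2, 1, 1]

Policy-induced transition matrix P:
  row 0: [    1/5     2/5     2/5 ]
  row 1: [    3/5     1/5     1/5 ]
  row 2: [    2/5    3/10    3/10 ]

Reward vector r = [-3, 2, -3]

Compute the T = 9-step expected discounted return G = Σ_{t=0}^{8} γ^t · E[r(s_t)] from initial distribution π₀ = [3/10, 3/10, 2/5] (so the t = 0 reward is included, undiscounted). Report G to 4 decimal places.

G = -4.7359

t=0: π = [0.3000, 0.3000, 0.4000], E[r] = -1.5000, γ^t·E[r] = -1.500000, running G = -1.500000
t=1: π = [0.4000, 0.3000, 0.3000], E[r] = -1.5000, γ^t·E[r] = -1.050000, running G = -2.550000
t=2: π = [0.3800, 0.3100, 0.3100], E[r] = -1.4500, γ^t·E[r] = -0.710500, running G = -3.260500
t=3: π = [0.3860, 0.3070, 0.3070], E[r] = -1.4650, γ^t·E[r] = -0.502495, running G = -3.762995
t=4: π = [0.3842, 0.3079, 0.3079], E[r] = -1.4605, γ^t·E[r] = -0.350666, running G = -4.113661
t=5: π = [0.3847, 0.3076, 0.3076], E[r] = -1.4619, γ^t·E[r] = -0.245693, running G = -4.359354
t=6: π = [0.3846, 0.3077, 0.3077], E[r] = -1.4614, γ^t·E[r] = -0.171938, running G = -4.531292
t=7: π = [0.3846, 0.3077, 0.3077], E[r] = -1.4616, γ^t·E[r] = -0.120366, running G = -4.651658
t=8: π = [0.3846, 0.3077, 0.3077], E[r] = -1.4615, γ^t·E[r] = -0.084254, running G = -4.735912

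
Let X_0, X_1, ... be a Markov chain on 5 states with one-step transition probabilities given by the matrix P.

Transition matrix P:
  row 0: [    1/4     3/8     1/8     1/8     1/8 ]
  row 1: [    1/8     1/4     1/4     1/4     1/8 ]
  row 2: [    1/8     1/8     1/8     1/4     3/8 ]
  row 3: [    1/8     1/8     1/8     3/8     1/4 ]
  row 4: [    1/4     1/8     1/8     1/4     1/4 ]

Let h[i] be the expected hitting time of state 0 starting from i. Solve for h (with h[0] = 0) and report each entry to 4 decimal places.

First-step conditioning: h[0] = 0; for i ≠ 0, h[i] = 1 + Σ_k P[i][k]·h[k].
  h[1] = 1 + 1/4·h[1] + 1/4·h[2] + 1/4·h[3] + 1/8·h[4]
  h[2] = 1 + 1/8·h[1] + 1/8·h[2] + 1/4·h[3] + 3/8·h[4]
  h[3] = 1 + 1/8·h[1] + 1/8·h[2] + 3/8·h[3] + 1/4·h[4]
  h[4] = 1 + 1/8·h[1] + 1/8·h[2] + 1/4·h[3] + 1/4·h[4]
Solving the 4×4 linear system over states ≠ 0 gives exactly h = [0, 13/2, 63/10, 32/5, 28/5] (h[0] = 0 is the target).

h = [0.0000, 6.5000, 6.3000, 6.4000, 5.6000]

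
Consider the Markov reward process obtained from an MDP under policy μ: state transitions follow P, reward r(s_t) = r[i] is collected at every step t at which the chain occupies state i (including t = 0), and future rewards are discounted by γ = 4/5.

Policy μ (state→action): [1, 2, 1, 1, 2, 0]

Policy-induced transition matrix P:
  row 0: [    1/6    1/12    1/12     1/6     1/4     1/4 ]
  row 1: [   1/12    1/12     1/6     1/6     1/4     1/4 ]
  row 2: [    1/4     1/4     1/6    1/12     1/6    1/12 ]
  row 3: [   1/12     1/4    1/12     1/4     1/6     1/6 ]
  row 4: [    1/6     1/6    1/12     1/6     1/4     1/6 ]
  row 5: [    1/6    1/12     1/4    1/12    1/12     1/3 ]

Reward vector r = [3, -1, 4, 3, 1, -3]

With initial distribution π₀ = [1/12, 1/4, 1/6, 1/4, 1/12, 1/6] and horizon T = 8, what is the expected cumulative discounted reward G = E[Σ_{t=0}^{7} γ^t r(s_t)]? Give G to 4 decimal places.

G = 3.7792

t=0: π = [0.0833, 0.2500, 0.1667, 0.2500, 0.0833, 0.1667], E[r] = 1.0000, γ^t·E[r] = 1.000000, running G = 1.000000
t=1: π = [0.1389, 0.1597, 0.1458, 0.1597, 0.1875, 0.2083], E[r] = 0.8819, γ^t·E[r] = 0.705556, running G = 1.705556
t=2: π = [0.1522, 0.1499, 0.1435, 0.1505, 0.1898, 0.2141], E[r] = 0.8796, γ^t·E[r] = 0.562963, running G = 2.268519
t=3: π = [0.1536, 0.1481, 0.1435, 0.1494, 0.1898, 0.2156], E[r] = 0.8778, γ^t·E[r] = 0.449457, running G = 2.717975
t=4: π = [0.1538, 0.1480, 0.1436, 0.1492, 0.1897, 0.2158], E[r] = 0.8777, γ^t·E[r] = 0.359495, running G = 3.077470
t=5: π = [0.1539, 0.1479, 0.1436, 0.1492, 0.1896, 0.2158], E[r] = 0.8777, γ^t·E[r] = 0.287600, running G = 3.365070
t=6: π = [0.1539, 0.1479, 0.1436, 0.1491, 0.1896, 0.2158], E[r] = 0.8777, γ^t·E[r] = 0.230083, running G = 3.595153
t=7: π = [0.1539, 0.1479, 0.1436, 0.1491, 0.1896, 0.2158], E[r] = 0.8777, γ^t·E[r] = 0.184067, running G = 3.779219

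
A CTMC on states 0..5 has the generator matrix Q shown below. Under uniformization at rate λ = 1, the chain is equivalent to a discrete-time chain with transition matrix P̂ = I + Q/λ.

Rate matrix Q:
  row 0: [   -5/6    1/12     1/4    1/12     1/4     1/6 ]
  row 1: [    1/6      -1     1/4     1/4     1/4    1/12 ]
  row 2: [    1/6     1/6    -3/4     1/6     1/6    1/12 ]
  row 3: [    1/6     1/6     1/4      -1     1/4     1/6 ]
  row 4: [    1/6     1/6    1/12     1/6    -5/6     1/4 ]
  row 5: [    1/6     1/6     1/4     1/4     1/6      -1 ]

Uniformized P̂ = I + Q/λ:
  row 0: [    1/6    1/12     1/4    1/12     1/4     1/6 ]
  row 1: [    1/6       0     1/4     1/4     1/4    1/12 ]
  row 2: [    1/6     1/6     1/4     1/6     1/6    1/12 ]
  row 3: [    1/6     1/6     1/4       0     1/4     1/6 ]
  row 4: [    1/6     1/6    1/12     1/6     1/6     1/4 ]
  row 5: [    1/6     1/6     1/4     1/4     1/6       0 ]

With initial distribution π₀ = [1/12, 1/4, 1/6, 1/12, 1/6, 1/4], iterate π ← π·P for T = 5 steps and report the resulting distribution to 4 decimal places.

π = [0.1667, 0.1309, 0.2160, 0.1499, 0.2039, 0.1326]

t=0: π = [0.0833, 0.2500, 0.1667, 0.0833, 0.1667, 0.2500]
t=1: π = [0.1667, 0.1181, 0.2222, 0.1875, 0.2014, 0.1042]
t=2: π = [0.1667, 0.1331, 0.2164, 0.1400, 0.2060, 0.1377]
t=3: π = [0.1667, 0.1306, 0.2157, 0.1520, 0.2033, 0.1318]
t=4: π = [0.1667, 0.1310, 0.2161, 0.1493, 0.2041, 0.1328]
t=5: π = [0.1667, 0.1309, 0.2160, 0.1499, 0.2039, 0.1326]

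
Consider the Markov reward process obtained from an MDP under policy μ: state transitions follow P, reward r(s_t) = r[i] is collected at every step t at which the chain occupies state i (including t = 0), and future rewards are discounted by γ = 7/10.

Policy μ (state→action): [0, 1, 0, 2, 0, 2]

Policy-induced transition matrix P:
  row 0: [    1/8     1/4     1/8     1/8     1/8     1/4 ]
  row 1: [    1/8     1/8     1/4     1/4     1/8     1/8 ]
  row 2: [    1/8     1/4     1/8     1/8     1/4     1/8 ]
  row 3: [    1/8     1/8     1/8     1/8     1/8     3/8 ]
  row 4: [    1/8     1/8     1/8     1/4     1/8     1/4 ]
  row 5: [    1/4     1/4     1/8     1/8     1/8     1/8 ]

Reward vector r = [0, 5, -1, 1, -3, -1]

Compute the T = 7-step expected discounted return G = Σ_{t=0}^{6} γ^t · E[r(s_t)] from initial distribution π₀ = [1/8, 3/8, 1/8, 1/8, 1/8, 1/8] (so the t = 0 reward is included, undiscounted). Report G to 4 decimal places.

t=0: π = [0.1250, 0.3750, 0.1250, 0.1250, 0.1250, 0.1250], E[r] = 1.3750, γ^t·E[r] = 1.375000, running G = 1.375000
t=1: π = [0.1406, 0.1719, 0.1719, 0.1875, 0.1406, 0.1875], E[r] = 0.2656, γ^t·E[r] = 0.185938, running G = 1.560938
t=2: π = [0.1484, 0.1875, 0.1465, 0.1641, 0.1465, 0.2070], E[r] = 0.3086, γ^t·E[r] = 0.151211, running G = 1.712148
t=3: π = [0.1509, 0.1877, 0.1484, 0.1667, 0.1433, 0.2029], E[r] = 0.3242, γ^t·E[r] = 0.111207, running G = 1.823355
t=4: π = [0.1504, 0.1878, 0.1485, 0.1664, 0.1436, 0.2035], E[r] = 0.3227, γ^t·E[r] = 0.077471, running G = 1.900827
t=5: π = [0.1504, 0.1878, 0.1485, 0.1664, 0.1436, 0.2033], E[r] = 0.3229, γ^t·E[r] = 0.054264, running G = 1.955091
t=6: π = [0.1504, 0.1878, 0.1485, 0.1664, 0.1436, 0.2034], E[r] = 0.3228, γ^t·E[r] = 0.037979, running G = 1.993069

G = 1.9931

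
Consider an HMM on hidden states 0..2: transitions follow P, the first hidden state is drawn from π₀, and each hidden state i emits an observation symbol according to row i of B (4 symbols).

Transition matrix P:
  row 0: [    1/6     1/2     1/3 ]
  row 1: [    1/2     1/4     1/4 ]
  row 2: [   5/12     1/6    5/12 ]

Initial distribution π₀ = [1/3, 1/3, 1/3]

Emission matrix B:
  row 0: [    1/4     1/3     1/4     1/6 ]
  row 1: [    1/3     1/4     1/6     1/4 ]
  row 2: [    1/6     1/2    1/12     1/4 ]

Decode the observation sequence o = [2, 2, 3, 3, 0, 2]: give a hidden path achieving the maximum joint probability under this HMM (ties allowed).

path = [1, 0, 1, 0, 1, 0]

t=0: δ = [8.333e-02, 5.556e-02, 2.778e-02]  (obs o_0=2)
t=1: δ = [6.944e-03, 6.944e-03, 2.315e-03]  ψ = [1, 0, 0]  (obs o_1=2)
t=2: δ = [5.787e-04, 8.681e-04, 5.787e-04]  ψ = [1, 0, 0]  (obs o_2=3)
t=3: δ = [7.234e-05, 7.234e-05, 6.028e-05]  ψ = [1, 0, 2]  (obs o_3=3)
t=4: δ = [9.042e-06, 1.206e-05, 4.186e-06]  ψ = [1, 0, 2]  (obs o_4=0)
t=5: δ = [1.507e-06, 7.535e-07, 2.512e-07]  ψ = [1, 0, 0]  (obs o_5=2)
backtrack: best end state = 0; path = [1, 0, 1, 0, 1, 0]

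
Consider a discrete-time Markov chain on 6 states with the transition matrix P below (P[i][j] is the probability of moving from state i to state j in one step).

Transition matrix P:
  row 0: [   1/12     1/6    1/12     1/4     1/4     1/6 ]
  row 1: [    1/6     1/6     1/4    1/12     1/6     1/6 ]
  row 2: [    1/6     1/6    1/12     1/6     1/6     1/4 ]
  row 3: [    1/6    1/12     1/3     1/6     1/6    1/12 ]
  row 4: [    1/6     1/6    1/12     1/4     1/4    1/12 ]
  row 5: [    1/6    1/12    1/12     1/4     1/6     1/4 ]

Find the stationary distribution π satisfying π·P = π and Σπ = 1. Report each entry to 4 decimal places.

π = [0.1538, 0.1368, 0.1556, 0.1977, 0.1958, 0.1602]

Balance equations π_j = Σ_i π_i·P[i][j]:
  π_0 = 1/12·π_0 + 1/6·π_1 + 1/6·π_2 + 1/6·π_3 + 1/6·π_4 + 1/6·π_5
  π_1 = 1/6·π_0 + 1/6·π_1 + 1/6·π_2 + 1/12·π_3 + 1/6·π_4 + 1/12·π_5
  π_2 = 1/12·π_0 + 1/4·π_1 + 1/12·π_2 + 1/3·π_3 + 1/12·π_4 + 1/12·π_5
  π_3 = 1/4·π_0 + 1/12·π_1 + 1/6·π_2 + 1/6·π_3 + 1/4·π_4 + 1/4·π_5
  π_4 = 1/4·π_0 + 1/6·π_1 + 1/6·π_2 + 1/6·π_3 + 1/4·π_4 + 1/6·π_5
  normalize: π_0 + π_1 + π_2 + π_3 + π_4 + π_5 = 1
Solving the linear system gives exactly π = [2/13, 33833/247247, 38466/247247, 3761/19019, 28/143, 39605/247247].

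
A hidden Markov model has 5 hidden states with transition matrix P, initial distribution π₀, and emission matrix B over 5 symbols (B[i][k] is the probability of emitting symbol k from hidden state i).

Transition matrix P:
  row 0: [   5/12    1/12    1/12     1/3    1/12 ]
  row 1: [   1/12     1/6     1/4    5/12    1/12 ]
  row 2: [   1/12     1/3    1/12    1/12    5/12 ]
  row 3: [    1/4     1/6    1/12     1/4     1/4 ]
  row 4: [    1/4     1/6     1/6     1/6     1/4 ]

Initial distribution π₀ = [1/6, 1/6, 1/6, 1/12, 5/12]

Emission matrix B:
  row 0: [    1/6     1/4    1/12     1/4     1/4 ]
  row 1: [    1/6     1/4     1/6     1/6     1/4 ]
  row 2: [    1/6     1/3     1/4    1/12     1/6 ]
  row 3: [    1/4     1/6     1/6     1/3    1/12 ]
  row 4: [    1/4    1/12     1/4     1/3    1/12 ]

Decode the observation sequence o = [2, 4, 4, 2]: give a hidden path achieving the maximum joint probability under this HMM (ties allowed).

path = [4, 0, 0, 3]

t=0: δ = [1.389e-02, 2.778e-02, 4.167e-02, 1.389e-02, 1.042e-01]  (obs o_0=2)
t=1: δ = [6.510e-03, 4.340e-03, 2.894e-03, 1.447e-03, 2.170e-03]  ψ = [4, 4, 4, 4, 4]  (obs o_1=4)
t=2: δ = [6.782e-04, 2.411e-04, 1.808e-04, 1.808e-04, 1.005e-04]  ψ = [0, 2, 1, 0, 2]  (obs o_2=4)
t=3: δ = [2.355e-05, 1.005e-05, 1.507e-05, 3.768e-05, 1.884e-05]  ψ = [0, 2, 1, 0, 2]  (obs o_3=2)
backtrack: best end state = 3; path = [4, 0, 0, 3]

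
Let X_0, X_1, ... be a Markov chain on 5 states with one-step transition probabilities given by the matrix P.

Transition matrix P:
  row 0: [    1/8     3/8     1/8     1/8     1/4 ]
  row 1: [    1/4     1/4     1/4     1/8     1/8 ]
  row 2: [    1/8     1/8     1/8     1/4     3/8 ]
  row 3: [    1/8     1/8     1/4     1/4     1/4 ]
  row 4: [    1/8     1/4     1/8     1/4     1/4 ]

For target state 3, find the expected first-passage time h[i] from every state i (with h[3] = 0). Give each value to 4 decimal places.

First-step conditioning: h[3] = 0; for i ≠ 3, h[i] = 1 + Σ_k P[i][k]·h[k].
  h[0] = 1 + 1/8·h[0] + 3/8·h[1] + 1/8·h[2] + 1/4·h[4]
  h[1] = 1 + 1/4·h[0] + 1/4·h[1] + 1/4·h[2] + 1/8·h[4]
  h[2] = 1 + 1/8·h[0] + 1/8·h[1] + 1/8·h[2] + 3/8·h[4]
  h[4] = 1 + 1/8·h[0] + 1/4·h[1] + 1/8·h[2] + 1/4·h[4]
Solving the 4×4 linear system over states ≠ 3 gives exactly h = [195/34, 292/51, 503/102, 0, 256/51] (h[3] = 0 is the target).

h = [5.7353, 5.7255, 4.9314, 0.0000, 5.0196]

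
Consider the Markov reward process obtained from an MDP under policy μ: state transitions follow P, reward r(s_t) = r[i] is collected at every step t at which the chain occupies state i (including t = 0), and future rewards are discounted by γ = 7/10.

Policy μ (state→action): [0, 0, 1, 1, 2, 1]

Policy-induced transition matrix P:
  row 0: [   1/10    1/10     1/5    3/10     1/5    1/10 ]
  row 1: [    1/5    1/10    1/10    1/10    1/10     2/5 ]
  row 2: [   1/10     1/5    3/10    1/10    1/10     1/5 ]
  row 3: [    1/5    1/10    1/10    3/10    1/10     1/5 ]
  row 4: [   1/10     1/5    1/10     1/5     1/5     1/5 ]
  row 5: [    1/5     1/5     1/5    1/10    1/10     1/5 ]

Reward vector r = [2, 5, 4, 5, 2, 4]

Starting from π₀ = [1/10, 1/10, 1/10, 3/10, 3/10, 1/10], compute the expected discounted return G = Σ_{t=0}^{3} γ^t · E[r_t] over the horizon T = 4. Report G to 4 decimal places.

G = 9.3813

t=0: π = [0.1000, 0.1000, 0.1000, 0.3000, 0.3000, 0.1000], E[r] = 3.6000, γ^t·E[r] = 3.600000, running G = 3.600000
t=1: π = [0.1500, 0.1500, 0.1400, 0.2100, 0.1400, 0.2100], E[r] = 3.7800, γ^t·E[r] = 2.646000, running G = 6.246000
t=2: π = [0.1570, 0.1490, 0.1640, 0.1860, 0.1290, 0.2150], E[r] = 3.7630, γ^t·E[r] = 1.843870, running G = 8.089870
t=3: π = [0.1550, 0.1508, 0.1700, 0.1815, 0.1286, 0.2141], E[r] = 3.7651, γ^t·E[r] = 1.291429, running G = 9.381299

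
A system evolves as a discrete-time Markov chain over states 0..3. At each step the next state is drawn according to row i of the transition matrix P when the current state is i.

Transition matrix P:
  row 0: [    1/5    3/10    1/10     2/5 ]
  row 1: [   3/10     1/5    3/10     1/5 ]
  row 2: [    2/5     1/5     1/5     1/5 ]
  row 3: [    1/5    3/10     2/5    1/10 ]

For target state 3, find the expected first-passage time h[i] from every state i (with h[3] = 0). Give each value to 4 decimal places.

h = [3.1761, 3.8679, 3.8050, 0.0000]

First-step conditioning: h[3] = 0; for i ≠ 3, h[i] = 1 + Σ_k P[i][k]·h[k].
  h[0] = 1 + 1/5·h[0] + 3/10·h[1] + 1/10·h[2]
  h[1] = 1 + 3/10·h[0] + 1/5·h[1] + 3/10·h[2]
  h[2] = 1 + 2/5·h[0] + 1/5·h[1] + 1/5·h[2]
Solving the 3×3 linear system over states ≠ 3 gives exactly h = [505/159, 205/53, 605/159, 0] (h[3] = 0 is the target).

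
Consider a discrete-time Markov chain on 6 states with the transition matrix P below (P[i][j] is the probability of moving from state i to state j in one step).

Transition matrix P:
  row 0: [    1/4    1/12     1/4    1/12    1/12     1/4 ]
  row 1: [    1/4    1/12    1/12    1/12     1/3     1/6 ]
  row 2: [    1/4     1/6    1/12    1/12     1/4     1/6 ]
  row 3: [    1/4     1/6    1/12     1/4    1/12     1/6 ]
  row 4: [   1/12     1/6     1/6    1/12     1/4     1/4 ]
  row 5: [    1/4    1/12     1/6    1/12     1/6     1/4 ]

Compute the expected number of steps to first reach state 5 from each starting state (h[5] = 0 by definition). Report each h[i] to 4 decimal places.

First-step conditioning: h[5] = 0; for i ≠ 5, h[i] = 1 + Σ_k P[i][k]·h[k].
  h[0] = 1 + 1/4·h[0] + 1/12·h[1] + 1/4·h[2] + 1/12·h[3] + 1/12·h[4]
  h[1] = 1 + 1/4·h[0] + 1/12·h[1] + 1/12·h[2] + 1/12·h[3] + 1/3·h[4]
  h[2] = 1 + 1/4·h[0] + 1/6·h[1] + 1/12·h[2] + 1/12·h[3] + 1/4·h[4]
  h[3] = 1 + 1/4·h[0] + 1/6·h[1] + 1/12·h[2] + 1/4·h[3] + 1/12·h[4]
  h[4] = 1 + 1/12·h[0] + 1/6·h[1] + 1/6·h[2] + 1/12·h[3] + 1/4·h[4]
Solving the 5×5 linear system over states ≠ 5 gives exactly h = [6756/1469, 64/13, 7272/1469, 7376/1469, 6752/1469, 0] (h[5] = 0 is the target).

h = [4.5990, 4.9231, 4.9503, 5.0211, 4.5963, 0.0000]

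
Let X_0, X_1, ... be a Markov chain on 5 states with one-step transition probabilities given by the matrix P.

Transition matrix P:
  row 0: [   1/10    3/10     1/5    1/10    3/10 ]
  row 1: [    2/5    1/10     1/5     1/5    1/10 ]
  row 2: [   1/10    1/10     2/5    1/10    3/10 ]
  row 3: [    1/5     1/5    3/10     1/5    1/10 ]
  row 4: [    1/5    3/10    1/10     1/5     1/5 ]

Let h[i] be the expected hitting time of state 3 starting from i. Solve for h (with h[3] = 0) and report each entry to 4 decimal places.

h = [6.9100, 6.4407, 7.0274, 0.0000, 6.2712]

First-step conditioning: h[3] = 0; for i ≠ 3, h[i] = 1 + Σ_k P[i][k]·h[k].
  h[0] = 1 + 1/10·h[0] + 3/10·h[1] + 1/5·h[2] + 3/10·h[4]
  h[1] = 1 + 2/5·h[0] + 1/10·h[1] + 1/5·h[2] + 1/10·h[4]
  h[2] = 1 + 1/10·h[0] + 1/10·h[1] + 2/5·h[2] + 3/10·h[4]
  h[4] = 1 + 1/5·h[0] + 3/10·h[1] + 1/10·h[2] + 1/5·h[4]
Solving the 4×4 linear system over states ≠ 3 gives exactly h = [5300/767, 380/59, 5390/767, 0, 370/59] (h[3] = 0 is the target).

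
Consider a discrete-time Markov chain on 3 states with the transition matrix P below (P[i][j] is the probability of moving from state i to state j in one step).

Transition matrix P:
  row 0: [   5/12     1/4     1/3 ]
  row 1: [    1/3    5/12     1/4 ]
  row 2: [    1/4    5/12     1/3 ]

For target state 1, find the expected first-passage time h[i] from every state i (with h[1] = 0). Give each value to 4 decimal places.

First-step conditioning: h[1] = 0; for i ≠ 1, h[i] = 1 + Σ_k P[i][k]·h[k].
  h[0] = 1 + 5/12·h[0] + 1/3·h[2]
  h[2] = 1 + 1/4·h[0] + 1/3·h[2]
Solving the 2×2 linear system over states ≠ 1 gives exactly h = [36/11, 0, 30/11] (h[1] = 0 is the target).

h = [3.2727, 0.0000, 2.7273]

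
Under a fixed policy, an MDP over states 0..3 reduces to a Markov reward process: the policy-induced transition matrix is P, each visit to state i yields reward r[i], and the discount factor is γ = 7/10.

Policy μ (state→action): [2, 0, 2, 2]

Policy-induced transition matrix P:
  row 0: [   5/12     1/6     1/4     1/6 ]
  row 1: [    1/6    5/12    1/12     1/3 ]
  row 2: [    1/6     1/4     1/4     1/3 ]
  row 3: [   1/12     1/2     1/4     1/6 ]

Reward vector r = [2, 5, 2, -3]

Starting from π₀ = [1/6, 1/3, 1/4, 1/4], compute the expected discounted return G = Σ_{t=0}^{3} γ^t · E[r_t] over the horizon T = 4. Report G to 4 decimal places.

G = 4.4578

t=0: π = [0.1667, 0.3333, 0.2500, 0.2500], E[r] = 1.7500, γ^t·E[r] = 1.750000, running G = 1.750000
t=1: π = [0.1875, 0.3542, 0.1944, 0.2639], E[r] = 1.7431, γ^t·E[r] = 1.220139, running G = 2.970139
t=2: π = [0.1916, 0.3594, 0.1910, 0.2581], E[r] = 1.7876, γ^t·E[r] = 0.875932, running G = 3.846071
t=3: π = [0.1930, 0.3585, 0.1901, 0.2584], E[r] = 1.7834, γ^t·E[r] = 0.611713, running G = 4.457784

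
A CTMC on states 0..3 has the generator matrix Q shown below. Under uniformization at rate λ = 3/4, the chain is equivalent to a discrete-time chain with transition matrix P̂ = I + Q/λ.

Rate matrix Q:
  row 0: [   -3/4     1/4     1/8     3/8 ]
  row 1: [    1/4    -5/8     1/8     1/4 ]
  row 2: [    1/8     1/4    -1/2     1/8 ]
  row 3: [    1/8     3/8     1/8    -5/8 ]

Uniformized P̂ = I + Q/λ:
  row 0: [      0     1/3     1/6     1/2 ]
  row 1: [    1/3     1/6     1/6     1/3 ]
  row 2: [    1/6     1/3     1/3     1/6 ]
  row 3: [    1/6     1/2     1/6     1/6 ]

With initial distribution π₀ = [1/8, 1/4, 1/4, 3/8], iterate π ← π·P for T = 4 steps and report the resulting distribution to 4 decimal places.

π = [0.1903, 0.3259, 0.2000, 0.2838]

t=0: π = [0.1250, 0.2500, 0.2500, 0.3750]
t=1: π = [0.1875, 0.3542, 0.2083, 0.2500]
t=2: π = [0.1944, 0.3160, 0.2014, 0.2882]
t=3: π = [0.1869, 0.3287, 0.2002, 0.2841]
t=4: π = [0.1903, 0.3259, 0.2000, 0.2838]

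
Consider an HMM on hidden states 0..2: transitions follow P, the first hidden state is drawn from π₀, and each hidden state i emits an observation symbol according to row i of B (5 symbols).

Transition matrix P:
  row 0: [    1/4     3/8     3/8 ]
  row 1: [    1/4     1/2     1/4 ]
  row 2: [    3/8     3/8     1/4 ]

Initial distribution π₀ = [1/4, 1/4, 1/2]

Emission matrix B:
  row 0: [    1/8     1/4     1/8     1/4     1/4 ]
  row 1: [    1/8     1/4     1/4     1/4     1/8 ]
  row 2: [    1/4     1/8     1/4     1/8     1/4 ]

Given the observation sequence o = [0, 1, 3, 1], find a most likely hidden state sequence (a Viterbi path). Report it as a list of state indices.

path = [2, 1, 1, 1]

t=0: δ = [3.125e-02, 3.125e-02, 1.250e-01]  (obs o_0=0)
t=1: δ = [1.172e-02, 1.172e-02, 3.906e-03]  ψ = [2, 2, 2]  (obs o_1=1)
t=2: δ = [7.324e-04, 1.465e-03, 5.493e-04]  ψ = [0, 1, 0]  (obs o_2=3)
t=3: δ = [9.155e-05, 1.831e-04, 4.578e-05]  ψ = [1, 1, 1]  (obs o_3=1)
backtrack: best end state = 1; path = [2, 1, 1, 1]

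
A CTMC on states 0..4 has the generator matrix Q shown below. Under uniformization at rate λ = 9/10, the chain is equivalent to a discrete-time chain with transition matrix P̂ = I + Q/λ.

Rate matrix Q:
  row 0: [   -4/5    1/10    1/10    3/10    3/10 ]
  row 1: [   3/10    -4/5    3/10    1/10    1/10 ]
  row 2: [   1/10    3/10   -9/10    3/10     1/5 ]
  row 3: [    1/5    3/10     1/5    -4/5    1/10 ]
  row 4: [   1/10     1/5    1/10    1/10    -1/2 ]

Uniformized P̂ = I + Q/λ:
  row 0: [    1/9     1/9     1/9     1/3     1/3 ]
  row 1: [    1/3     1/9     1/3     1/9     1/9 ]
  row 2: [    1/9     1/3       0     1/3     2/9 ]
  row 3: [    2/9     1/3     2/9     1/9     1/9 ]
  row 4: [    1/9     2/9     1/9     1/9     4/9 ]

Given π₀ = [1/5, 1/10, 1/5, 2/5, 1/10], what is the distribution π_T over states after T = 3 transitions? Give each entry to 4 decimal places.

t=0: π = [0.2000, 0.1000, 0.2000, 0.4000, 0.1000]
t=1: π = [0.1778, 0.2556, 0.1556, 0.2000, 0.2111]
t=2: π = [0.1901, 0.2136, 0.1728, 0.1852, 0.2383]
t=3: π = [0.1791, 0.2171, 0.1599, 0.1918, 0.2520]

π = [0.1791, 0.2171, 0.1599, 0.1918, 0.2520]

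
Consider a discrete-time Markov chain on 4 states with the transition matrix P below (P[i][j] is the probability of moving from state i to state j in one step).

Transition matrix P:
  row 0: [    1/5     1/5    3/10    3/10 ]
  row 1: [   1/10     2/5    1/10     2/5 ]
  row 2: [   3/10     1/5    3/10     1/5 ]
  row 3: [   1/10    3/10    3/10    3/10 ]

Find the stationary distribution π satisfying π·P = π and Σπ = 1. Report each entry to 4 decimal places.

Balance equations π_j = Σ_i π_i·P[i][j]:
  π_0 = 1/5·π_0 + 1/10·π_1 + 3/10·π_2 + 1/10·π_3
  π_1 = 1/5·π_0 + 2/5·π_1 + 1/5·π_2 + 3/10·π_3
  π_2 = 3/10·π_0 + 1/10·π_1 + 3/10·π_2 + 3/10·π_3
  normalize: π_0 + π_1 + π_2 + π_3 = 1
Solving the linear system gives exactly π = [65/394, 227/788, 191/788, 60/197].

π = [0.1650, 0.2881, 0.2424, 0.3046]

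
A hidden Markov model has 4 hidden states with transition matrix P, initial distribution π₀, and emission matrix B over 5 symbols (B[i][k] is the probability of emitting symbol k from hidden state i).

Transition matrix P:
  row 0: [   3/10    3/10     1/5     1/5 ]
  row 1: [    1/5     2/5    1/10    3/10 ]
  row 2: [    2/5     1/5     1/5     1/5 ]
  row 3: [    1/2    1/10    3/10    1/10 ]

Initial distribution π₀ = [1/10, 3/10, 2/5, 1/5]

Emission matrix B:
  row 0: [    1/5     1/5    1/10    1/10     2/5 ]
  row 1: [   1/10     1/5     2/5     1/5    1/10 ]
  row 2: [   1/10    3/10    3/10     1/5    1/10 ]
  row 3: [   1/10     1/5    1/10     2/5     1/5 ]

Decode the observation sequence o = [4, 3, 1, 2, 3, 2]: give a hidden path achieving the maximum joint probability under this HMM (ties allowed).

path = [1, 3, 0, 1, 1, 1]

t=0: δ = [4.000e-02, 3.000e-02, 4.000e-02, 4.000e-02]  (obs o_0=4)
t=1: δ = [2.000e-03, 2.400e-03, 2.400e-03, 3.600e-03]  ψ = [3, 0, 3, 1]  (obs o_1=3)
t=2: δ = [3.600e-04, 1.920e-04, 3.240e-04, 1.440e-04]  ψ = [3, 1, 3, 1]  (obs o_2=1)
t=3: δ = [1.296e-05, 4.320e-05, 2.160e-05, 7.200e-06]  ψ = [2, 0, 0, 0]  (obs o_3=2)
t=4: δ = [8.640e-07, 3.456e-06, 8.640e-07, 5.184e-06]  ψ = [1, 1, 1, 1]  (obs o_4=3)
t=5: δ = [2.592e-07, 5.530e-07, 4.666e-07, 1.037e-07]  ψ = [3, 1, 3, 1]  (obs o_5=2)
backtrack: best end state = 1; path = [1, 3, 0, 1, 1, 1]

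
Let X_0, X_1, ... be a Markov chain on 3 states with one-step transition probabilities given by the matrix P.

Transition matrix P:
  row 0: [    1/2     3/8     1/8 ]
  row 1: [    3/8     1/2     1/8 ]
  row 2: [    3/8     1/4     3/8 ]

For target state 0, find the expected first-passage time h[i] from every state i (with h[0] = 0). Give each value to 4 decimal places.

h = [0.0000, 2.6667, 2.6667]

First-step conditioning: h[0] = 0; for i ≠ 0, h[i] = 1 + Σ_k P[i][k]·h[k].
  h[1] = 1 + 1/2·h[1] + 1/8·h[2]
  h[2] = 1 + 1/4·h[1] + 3/8·h[2]
Solving the 2×2 linear system over states ≠ 0 gives exactly h = [0, 8/3, 8/3] (h[0] = 0 is the target).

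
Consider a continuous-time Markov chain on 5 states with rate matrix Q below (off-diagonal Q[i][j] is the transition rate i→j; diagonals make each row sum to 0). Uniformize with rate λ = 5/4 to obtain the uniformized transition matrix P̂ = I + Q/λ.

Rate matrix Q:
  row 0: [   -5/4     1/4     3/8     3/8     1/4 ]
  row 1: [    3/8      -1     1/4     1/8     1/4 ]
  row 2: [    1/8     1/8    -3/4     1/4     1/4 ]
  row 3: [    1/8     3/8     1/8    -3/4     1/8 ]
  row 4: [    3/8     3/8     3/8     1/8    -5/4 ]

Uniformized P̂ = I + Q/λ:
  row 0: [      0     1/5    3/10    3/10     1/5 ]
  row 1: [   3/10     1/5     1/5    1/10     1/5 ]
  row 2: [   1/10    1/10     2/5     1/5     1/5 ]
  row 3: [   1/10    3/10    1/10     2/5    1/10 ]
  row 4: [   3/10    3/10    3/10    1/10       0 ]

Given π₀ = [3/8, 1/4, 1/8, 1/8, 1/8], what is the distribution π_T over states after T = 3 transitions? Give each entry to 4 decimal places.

t=0: π = [0.3750, 0.2500, 0.1250, 0.1250, 0.1250]
t=1: π = [0.1375, 0.2125, 0.2625, 0.2250, 0.1625]
t=2: π = [0.1613, 0.2125, 0.2600, 0.2213, 0.1450]
t=3: π = [0.1554, 0.2106, 0.2605, 0.2246, 0.1489]

π = [0.1554, 0.2106, 0.2605, 0.2246, 0.1489]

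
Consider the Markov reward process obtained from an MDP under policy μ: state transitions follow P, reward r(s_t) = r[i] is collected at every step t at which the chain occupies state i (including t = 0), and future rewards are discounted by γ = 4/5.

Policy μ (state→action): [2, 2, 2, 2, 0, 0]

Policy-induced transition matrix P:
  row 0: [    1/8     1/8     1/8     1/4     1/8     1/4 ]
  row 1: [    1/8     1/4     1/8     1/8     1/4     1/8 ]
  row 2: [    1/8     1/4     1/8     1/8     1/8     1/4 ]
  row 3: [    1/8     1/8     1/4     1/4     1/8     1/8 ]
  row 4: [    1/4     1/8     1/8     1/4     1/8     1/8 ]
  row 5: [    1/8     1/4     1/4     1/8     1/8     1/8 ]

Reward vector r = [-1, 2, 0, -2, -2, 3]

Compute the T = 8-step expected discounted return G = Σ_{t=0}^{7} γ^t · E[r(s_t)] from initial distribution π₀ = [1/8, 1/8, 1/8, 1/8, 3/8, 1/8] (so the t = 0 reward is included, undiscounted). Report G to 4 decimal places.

G = -0.3944

t=0: π = [0.1250, 0.1250, 0.1250, 0.1250, 0.3750, 0.1250], E[r] = -0.5000, γ^t·E[r] = -0.500000, running G = -0.500000
t=1: π = [0.1719, 0.1719, 0.1563, 0.2031, 0.1406, 0.1563], E[r] = -0.0469, γ^t·E[r] = -0.037500, running G = -0.537500
t=2: π = [0.1426, 0.1855, 0.1699, 0.1895, 0.1465, 0.1660], E[r] = 0.0547, γ^t·E[r] = 0.035000, running G = -0.502500
t=3: π = [0.1433, 0.1902, 0.1694, 0.1848, 0.1482, 0.1641], E[r] = 0.0632, γ^t·E[r] = 0.032375, running G = -0.470125
t=4: π = [0.1435, 0.1905, 0.1686, 0.1845, 0.1488, 0.1641], E[r] = 0.0630, γ^t·E[r] = 0.025825, running G = -0.444300
t=5: π = [0.1436, 0.1904, 0.1686, 0.1846, 0.1488, 0.1640], E[r] = 0.0624, γ^t·E[r] = 0.020454, running G = -0.423846
t=6: π = [0.1436, 0.1904, 0.1686, 0.1846, 0.1488, 0.1640], E[r] = 0.0624, γ^t·E[r] = 0.016348, running G = -0.407499
t=7: π = [0.1436, 0.1904, 0.1686, 0.1846, 0.1488, 0.1640], E[r] = 0.0624, γ^t·E[r] = 0.013078, running G = -0.394421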